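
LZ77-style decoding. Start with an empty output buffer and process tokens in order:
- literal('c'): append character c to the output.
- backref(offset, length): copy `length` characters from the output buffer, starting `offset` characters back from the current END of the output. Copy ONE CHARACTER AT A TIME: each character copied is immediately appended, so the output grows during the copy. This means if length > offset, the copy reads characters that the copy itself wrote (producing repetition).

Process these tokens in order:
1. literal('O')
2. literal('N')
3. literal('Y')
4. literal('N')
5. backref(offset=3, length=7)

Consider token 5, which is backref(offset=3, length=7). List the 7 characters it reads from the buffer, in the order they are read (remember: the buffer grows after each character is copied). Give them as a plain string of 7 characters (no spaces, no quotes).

Answer: NYNNYNN

Derivation:
Token 1: literal('O'). Output: "O"
Token 2: literal('N'). Output: "ON"
Token 3: literal('Y'). Output: "ONY"
Token 4: literal('N'). Output: "ONYN"
Token 5: backref(off=3, len=7). Buffer before: "ONYN" (len 4)
  byte 1: read out[1]='N', append. Buffer now: "ONYNN"
  byte 2: read out[2]='Y', append. Buffer now: "ONYNNY"
  byte 3: read out[3]='N', append. Buffer now: "ONYNNYN"
  byte 4: read out[4]='N', append. Buffer now: "ONYNNYNN"
  byte 5: read out[5]='Y', append. Buffer now: "ONYNNYNNY"
  byte 6: read out[6]='N', append. Buffer now: "ONYNNYNNYN"
  byte 7: read out[7]='N', append. Buffer now: "ONYNNYNNYNN"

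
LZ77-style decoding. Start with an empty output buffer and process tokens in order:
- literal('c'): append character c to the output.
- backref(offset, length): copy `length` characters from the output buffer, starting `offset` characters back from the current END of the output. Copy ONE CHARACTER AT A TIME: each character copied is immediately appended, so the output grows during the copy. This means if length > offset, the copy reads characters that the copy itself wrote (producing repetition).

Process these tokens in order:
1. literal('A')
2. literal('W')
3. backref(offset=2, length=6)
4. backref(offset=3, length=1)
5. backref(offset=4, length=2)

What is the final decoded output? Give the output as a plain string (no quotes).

Token 1: literal('A'). Output: "A"
Token 2: literal('W'). Output: "AW"
Token 3: backref(off=2, len=6) (overlapping!). Copied 'AWAWAW' from pos 0. Output: "AWAWAWAW"
Token 4: backref(off=3, len=1). Copied 'W' from pos 5. Output: "AWAWAWAWW"
Token 5: backref(off=4, len=2). Copied 'WA' from pos 5. Output: "AWAWAWAWWWA"

Answer: AWAWAWAWWWA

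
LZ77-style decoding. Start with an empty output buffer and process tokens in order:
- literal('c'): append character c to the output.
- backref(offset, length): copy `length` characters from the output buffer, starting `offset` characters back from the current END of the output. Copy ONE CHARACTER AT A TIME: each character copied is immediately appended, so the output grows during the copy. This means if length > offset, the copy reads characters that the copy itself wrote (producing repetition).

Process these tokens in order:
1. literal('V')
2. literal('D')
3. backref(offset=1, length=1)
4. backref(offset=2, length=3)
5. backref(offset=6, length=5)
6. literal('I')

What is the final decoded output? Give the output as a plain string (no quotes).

Answer: VDDDDDVDDDDI

Derivation:
Token 1: literal('V'). Output: "V"
Token 2: literal('D'). Output: "VD"
Token 3: backref(off=1, len=1). Copied 'D' from pos 1. Output: "VDD"
Token 4: backref(off=2, len=3) (overlapping!). Copied 'DDD' from pos 1. Output: "VDDDDD"
Token 5: backref(off=6, len=5). Copied 'VDDDD' from pos 0. Output: "VDDDDDVDDDD"
Token 6: literal('I'). Output: "VDDDDDVDDDDI"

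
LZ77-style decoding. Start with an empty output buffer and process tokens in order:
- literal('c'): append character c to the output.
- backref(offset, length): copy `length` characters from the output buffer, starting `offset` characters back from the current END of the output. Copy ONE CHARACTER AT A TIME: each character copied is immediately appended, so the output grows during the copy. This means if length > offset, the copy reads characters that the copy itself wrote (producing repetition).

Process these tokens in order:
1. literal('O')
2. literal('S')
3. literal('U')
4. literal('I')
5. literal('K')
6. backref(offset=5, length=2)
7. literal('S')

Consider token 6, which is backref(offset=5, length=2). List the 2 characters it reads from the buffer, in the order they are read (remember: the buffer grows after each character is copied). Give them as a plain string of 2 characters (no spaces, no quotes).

Answer: OS

Derivation:
Token 1: literal('O'). Output: "O"
Token 2: literal('S'). Output: "OS"
Token 3: literal('U'). Output: "OSU"
Token 4: literal('I'). Output: "OSUI"
Token 5: literal('K'). Output: "OSUIK"
Token 6: backref(off=5, len=2). Buffer before: "OSUIK" (len 5)
  byte 1: read out[0]='O', append. Buffer now: "OSUIKO"
  byte 2: read out[1]='S', append. Buffer now: "OSUIKOS"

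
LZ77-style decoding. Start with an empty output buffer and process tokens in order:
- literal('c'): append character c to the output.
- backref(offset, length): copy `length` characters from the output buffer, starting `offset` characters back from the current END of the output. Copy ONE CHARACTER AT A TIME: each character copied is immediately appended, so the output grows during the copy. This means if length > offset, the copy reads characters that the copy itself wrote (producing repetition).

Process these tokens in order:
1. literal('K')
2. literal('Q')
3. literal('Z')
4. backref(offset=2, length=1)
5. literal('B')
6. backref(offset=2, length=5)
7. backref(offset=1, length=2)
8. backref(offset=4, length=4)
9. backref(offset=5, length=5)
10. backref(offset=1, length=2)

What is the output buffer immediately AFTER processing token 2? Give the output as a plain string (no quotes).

Token 1: literal('K'). Output: "K"
Token 2: literal('Q'). Output: "KQ"

Answer: KQ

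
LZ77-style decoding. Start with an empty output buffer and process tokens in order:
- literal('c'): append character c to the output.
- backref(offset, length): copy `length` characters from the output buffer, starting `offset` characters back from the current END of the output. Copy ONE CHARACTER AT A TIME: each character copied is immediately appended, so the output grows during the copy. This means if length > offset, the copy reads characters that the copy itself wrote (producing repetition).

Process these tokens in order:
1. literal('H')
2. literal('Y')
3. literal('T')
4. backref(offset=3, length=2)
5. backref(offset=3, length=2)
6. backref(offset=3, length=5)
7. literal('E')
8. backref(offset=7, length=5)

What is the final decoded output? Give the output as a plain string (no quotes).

Answer: HYTHYTHYTHYTEHYTHY

Derivation:
Token 1: literal('H'). Output: "H"
Token 2: literal('Y'). Output: "HY"
Token 3: literal('T'). Output: "HYT"
Token 4: backref(off=3, len=2). Copied 'HY' from pos 0. Output: "HYTHY"
Token 5: backref(off=3, len=2). Copied 'TH' from pos 2. Output: "HYTHYTH"
Token 6: backref(off=3, len=5) (overlapping!). Copied 'YTHYT' from pos 4. Output: "HYTHYTHYTHYT"
Token 7: literal('E'). Output: "HYTHYTHYTHYTE"
Token 8: backref(off=7, len=5). Copied 'HYTHY' from pos 6. Output: "HYTHYTHYTHYTEHYTHY"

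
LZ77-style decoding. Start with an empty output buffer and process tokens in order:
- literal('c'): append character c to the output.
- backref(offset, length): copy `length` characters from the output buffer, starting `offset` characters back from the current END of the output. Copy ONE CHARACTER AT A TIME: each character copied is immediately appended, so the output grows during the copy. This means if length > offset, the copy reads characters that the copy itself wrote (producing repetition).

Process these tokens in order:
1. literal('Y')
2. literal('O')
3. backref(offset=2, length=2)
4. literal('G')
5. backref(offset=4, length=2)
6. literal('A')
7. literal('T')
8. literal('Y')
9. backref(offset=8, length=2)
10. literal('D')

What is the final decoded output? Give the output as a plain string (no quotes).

Answer: YOYOGOYATYYOD

Derivation:
Token 1: literal('Y'). Output: "Y"
Token 2: literal('O'). Output: "YO"
Token 3: backref(off=2, len=2). Copied 'YO' from pos 0. Output: "YOYO"
Token 4: literal('G'). Output: "YOYOG"
Token 5: backref(off=4, len=2). Copied 'OY' from pos 1. Output: "YOYOGOY"
Token 6: literal('A'). Output: "YOYOGOYA"
Token 7: literal('T'). Output: "YOYOGOYAT"
Token 8: literal('Y'). Output: "YOYOGOYATY"
Token 9: backref(off=8, len=2). Copied 'YO' from pos 2. Output: "YOYOGOYATYYO"
Token 10: literal('D'). Output: "YOYOGOYATYYOD"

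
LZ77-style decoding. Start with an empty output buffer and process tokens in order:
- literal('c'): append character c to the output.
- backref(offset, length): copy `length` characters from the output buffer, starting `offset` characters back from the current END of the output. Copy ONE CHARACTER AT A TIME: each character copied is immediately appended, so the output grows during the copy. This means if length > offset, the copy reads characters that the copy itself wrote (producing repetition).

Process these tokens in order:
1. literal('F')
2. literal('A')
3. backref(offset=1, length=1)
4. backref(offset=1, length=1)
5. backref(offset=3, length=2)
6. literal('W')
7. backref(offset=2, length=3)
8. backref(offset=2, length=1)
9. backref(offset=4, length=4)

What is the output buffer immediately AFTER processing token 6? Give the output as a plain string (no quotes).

Answer: FAAAAAW

Derivation:
Token 1: literal('F'). Output: "F"
Token 2: literal('A'). Output: "FA"
Token 3: backref(off=1, len=1). Copied 'A' from pos 1. Output: "FAA"
Token 4: backref(off=1, len=1). Copied 'A' from pos 2. Output: "FAAA"
Token 5: backref(off=3, len=2). Copied 'AA' from pos 1. Output: "FAAAAA"
Token 6: literal('W'). Output: "FAAAAAW"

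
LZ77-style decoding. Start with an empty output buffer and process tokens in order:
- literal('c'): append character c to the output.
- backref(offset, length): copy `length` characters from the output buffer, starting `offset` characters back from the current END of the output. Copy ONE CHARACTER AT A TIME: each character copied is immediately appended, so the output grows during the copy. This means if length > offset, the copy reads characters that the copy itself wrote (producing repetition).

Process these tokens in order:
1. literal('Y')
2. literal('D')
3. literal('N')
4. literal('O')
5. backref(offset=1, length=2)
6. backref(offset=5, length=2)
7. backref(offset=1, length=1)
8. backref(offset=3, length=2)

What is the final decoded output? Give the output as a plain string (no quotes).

Answer: YDNOOODNNDN

Derivation:
Token 1: literal('Y'). Output: "Y"
Token 2: literal('D'). Output: "YD"
Token 3: literal('N'). Output: "YDN"
Token 4: literal('O'). Output: "YDNO"
Token 5: backref(off=1, len=2) (overlapping!). Copied 'OO' from pos 3. Output: "YDNOOO"
Token 6: backref(off=5, len=2). Copied 'DN' from pos 1. Output: "YDNOOODN"
Token 7: backref(off=1, len=1). Copied 'N' from pos 7. Output: "YDNOOODNN"
Token 8: backref(off=3, len=2). Copied 'DN' from pos 6. Output: "YDNOOODNNDN"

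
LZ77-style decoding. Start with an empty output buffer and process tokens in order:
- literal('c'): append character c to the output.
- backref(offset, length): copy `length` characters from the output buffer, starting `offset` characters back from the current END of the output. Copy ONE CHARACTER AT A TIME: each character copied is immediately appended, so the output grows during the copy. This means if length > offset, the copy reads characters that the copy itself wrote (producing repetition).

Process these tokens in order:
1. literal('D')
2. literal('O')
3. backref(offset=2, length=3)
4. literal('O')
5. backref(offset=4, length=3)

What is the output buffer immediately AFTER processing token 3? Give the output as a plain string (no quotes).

Token 1: literal('D'). Output: "D"
Token 2: literal('O'). Output: "DO"
Token 3: backref(off=2, len=3) (overlapping!). Copied 'DOD' from pos 0. Output: "DODOD"

Answer: DODOD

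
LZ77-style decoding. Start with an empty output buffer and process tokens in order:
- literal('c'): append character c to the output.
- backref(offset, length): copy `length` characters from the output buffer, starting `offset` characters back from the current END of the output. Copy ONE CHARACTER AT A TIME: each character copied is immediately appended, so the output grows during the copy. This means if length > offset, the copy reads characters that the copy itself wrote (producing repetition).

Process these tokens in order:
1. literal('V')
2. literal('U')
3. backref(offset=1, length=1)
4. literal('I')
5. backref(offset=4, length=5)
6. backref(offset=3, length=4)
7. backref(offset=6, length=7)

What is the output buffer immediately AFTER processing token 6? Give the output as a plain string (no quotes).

Answer: VUUIVUUIVUIVU

Derivation:
Token 1: literal('V'). Output: "V"
Token 2: literal('U'). Output: "VU"
Token 3: backref(off=1, len=1). Copied 'U' from pos 1. Output: "VUU"
Token 4: literal('I'). Output: "VUUI"
Token 5: backref(off=4, len=5) (overlapping!). Copied 'VUUIV' from pos 0. Output: "VUUIVUUIV"
Token 6: backref(off=3, len=4) (overlapping!). Copied 'UIVU' from pos 6. Output: "VUUIVUUIVUIVU"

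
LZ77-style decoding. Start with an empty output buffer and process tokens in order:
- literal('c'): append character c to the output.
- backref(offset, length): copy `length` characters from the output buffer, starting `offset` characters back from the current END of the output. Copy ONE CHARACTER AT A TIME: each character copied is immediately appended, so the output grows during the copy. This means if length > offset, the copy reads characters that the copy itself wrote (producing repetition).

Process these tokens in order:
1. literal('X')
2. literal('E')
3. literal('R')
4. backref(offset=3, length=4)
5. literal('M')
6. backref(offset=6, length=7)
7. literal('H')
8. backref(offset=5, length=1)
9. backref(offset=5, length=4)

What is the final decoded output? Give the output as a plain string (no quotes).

Token 1: literal('X'). Output: "X"
Token 2: literal('E'). Output: "XE"
Token 3: literal('R'). Output: "XER"
Token 4: backref(off=3, len=4) (overlapping!). Copied 'XERX' from pos 0. Output: "XERXERX"
Token 5: literal('M'). Output: "XERXERXM"
Token 6: backref(off=6, len=7) (overlapping!). Copied 'RXERXMR' from pos 2. Output: "XERXERXMRXERXMR"
Token 7: literal('H'). Output: "XERXERXMRXERXMRH"
Token 8: backref(off=5, len=1). Copied 'R' from pos 11. Output: "XERXERXMRXERXMRHR"
Token 9: backref(off=5, len=4). Copied 'XMRH' from pos 12. Output: "XERXERXMRXERXMRHRXMRH"

Answer: XERXERXMRXERXMRHRXMRH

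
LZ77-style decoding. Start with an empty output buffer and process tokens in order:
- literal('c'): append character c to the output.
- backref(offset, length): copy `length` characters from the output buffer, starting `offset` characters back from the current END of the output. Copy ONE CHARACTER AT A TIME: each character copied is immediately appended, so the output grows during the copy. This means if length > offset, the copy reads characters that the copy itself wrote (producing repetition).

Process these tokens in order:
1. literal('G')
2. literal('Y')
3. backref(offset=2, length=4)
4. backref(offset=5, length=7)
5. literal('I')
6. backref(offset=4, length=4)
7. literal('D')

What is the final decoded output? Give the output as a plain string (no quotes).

Token 1: literal('G'). Output: "G"
Token 2: literal('Y'). Output: "GY"
Token 3: backref(off=2, len=4) (overlapping!). Copied 'GYGY' from pos 0. Output: "GYGYGY"
Token 4: backref(off=5, len=7) (overlapping!). Copied 'YGYGYYG' from pos 1. Output: "GYGYGYYGYGYYG"
Token 5: literal('I'). Output: "GYGYGYYGYGYYGI"
Token 6: backref(off=4, len=4). Copied 'YYGI' from pos 10. Output: "GYGYGYYGYGYYGIYYGI"
Token 7: literal('D'). Output: "GYGYGYYGYGYYGIYYGID"

Answer: GYGYGYYGYGYYGIYYGID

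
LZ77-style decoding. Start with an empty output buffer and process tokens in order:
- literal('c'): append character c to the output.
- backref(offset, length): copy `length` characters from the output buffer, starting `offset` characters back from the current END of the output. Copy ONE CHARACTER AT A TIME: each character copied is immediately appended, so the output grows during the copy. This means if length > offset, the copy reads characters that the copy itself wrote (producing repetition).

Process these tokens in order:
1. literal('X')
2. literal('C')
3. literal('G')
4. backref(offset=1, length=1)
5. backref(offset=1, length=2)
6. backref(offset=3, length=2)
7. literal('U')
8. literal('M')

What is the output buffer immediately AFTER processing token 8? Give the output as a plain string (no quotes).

Answer: XCGGGGGGUM

Derivation:
Token 1: literal('X'). Output: "X"
Token 2: literal('C'). Output: "XC"
Token 3: literal('G'). Output: "XCG"
Token 4: backref(off=1, len=1). Copied 'G' from pos 2. Output: "XCGG"
Token 5: backref(off=1, len=2) (overlapping!). Copied 'GG' from pos 3. Output: "XCGGGG"
Token 6: backref(off=3, len=2). Copied 'GG' from pos 3. Output: "XCGGGGGG"
Token 7: literal('U'). Output: "XCGGGGGGU"
Token 8: literal('M'). Output: "XCGGGGGGUM"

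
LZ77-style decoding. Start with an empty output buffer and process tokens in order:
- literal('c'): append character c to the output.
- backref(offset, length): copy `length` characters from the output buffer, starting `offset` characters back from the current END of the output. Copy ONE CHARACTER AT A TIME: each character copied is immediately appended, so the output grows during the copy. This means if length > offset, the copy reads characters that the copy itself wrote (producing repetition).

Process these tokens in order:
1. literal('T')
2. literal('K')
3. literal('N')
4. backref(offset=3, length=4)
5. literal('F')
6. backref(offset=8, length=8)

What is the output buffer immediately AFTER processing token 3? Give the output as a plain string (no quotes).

Token 1: literal('T'). Output: "T"
Token 2: literal('K'). Output: "TK"
Token 3: literal('N'). Output: "TKN"

Answer: TKN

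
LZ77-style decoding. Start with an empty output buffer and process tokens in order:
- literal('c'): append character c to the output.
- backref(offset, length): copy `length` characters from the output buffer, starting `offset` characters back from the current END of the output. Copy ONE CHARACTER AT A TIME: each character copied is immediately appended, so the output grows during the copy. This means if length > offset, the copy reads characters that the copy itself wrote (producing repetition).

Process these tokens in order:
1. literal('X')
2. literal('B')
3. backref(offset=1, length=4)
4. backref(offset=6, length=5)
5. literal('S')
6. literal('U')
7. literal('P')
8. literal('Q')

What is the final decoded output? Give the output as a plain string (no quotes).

Token 1: literal('X'). Output: "X"
Token 2: literal('B'). Output: "XB"
Token 3: backref(off=1, len=4) (overlapping!). Copied 'BBBB' from pos 1. Output: "XBBBBB"
Token 4: backref(off=6, len=5). Copied 'XBBBB' from pos 0. Output: "XBBBBBXBBBB"
Token 5: literal('S'). Output: "XBBBBBXBBBBS"
Token 6: literal('U'). Output: "XBBBBBXBBBBSU"
Token 7: literal('P'). Output: "XBBBBBXBBBBSUP"
Token 8: literal('Q'). Output: "XBBBBBXBBBBSUPQ"

Answer: XBBBBBXBBBBSUPQ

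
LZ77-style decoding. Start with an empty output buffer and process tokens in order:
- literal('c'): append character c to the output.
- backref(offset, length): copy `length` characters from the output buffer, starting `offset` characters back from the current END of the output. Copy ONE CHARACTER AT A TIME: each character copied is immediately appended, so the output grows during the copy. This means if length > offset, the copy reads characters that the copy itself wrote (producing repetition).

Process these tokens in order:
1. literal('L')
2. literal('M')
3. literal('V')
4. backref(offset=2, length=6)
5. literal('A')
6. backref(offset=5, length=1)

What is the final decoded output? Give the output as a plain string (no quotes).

Token 1: literal('L'). Output: "L"
Token 2: literal('M'). Output: "LM"
Token 3: literal('V'). Output: "LMV"
Token 4: backref(off=2, len=6) (overlapping!). Copied 'MVMVMV' from pos 1. Output: "LMVMVMVMV"
Token 5: literal('A'). Output: "LMVMVMVMVA"
Token 6: backref(off=5, len=1). Copied 'M' from pos 5. Output: "LMVMVMVMVAM"

Answer: LMVMVMVMVAM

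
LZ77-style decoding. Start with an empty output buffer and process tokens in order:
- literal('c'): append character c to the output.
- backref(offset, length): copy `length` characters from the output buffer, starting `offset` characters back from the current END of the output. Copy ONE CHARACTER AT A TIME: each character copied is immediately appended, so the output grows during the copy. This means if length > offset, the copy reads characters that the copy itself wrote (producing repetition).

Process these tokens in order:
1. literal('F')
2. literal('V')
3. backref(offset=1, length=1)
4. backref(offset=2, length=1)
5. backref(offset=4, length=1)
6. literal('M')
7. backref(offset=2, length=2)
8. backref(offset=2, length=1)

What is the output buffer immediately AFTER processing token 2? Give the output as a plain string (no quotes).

Token 1: literal('F'). Output: "F"
Token 2: literal('V'). Output: "FV"

Answer: FV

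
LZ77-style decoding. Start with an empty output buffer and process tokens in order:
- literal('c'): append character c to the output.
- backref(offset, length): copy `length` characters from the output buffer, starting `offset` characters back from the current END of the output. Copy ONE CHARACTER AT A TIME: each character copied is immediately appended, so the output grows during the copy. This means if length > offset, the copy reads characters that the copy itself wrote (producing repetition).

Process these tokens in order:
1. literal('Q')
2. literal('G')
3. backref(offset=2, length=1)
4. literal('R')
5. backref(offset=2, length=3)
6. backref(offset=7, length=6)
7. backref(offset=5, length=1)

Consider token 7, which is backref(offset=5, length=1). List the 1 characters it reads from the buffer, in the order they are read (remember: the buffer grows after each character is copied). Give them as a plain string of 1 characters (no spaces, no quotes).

Answer: G

Derivation:
Token 1: literal('Q'). Output: "Q"
Token 2: literal('G'). Output: "QG"
Token 3: backref(off=2, len=1). Copied 'Q' from pos 0. Output: "QGQ"
Token 4: literal('R'). Output: "QGQR"
Token 5: backref(off=2, len=3) (overlapping!). Copied 'QRQ' from pos 2. Output: "QGQRQRQ"
Token 6: backref(off=7, len=6). Copied 'QGQRQR' from pos 0. Output: "QGQRQRQQGQRQR"
Token 7: backref(off=5, len=1). Buffer before: "QGQRQRQQGQRQR" (len 13)
  byte 1: read out[8]='G', append. Buffer now: "QGQRQRQQGQRQRG"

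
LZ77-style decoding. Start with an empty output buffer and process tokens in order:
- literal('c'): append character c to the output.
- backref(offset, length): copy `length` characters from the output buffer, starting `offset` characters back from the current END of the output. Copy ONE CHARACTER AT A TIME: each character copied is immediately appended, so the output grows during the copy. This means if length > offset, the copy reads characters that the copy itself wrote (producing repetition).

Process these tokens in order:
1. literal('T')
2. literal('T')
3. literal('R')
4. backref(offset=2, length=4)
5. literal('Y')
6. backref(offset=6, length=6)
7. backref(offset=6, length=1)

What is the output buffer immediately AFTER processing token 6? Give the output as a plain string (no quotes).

Answer: TTRTRTRYRTRTRY

Derivation:
Token 1: literal('T'). Output: "T"
Token 2: literal('T'). Output: "TT"
Token 3: literal('R'). Output: "TTR"
Token 4: backref(off=2, len=4) (overlapping!). Copied 'TRTR' from pos 1. Output: "TTRTRTR"
Token 5: literal('Y'). Output: "TTRTRTRY"
Token 6: backref(off=6, len=6). Copied 'RTRTRY' from pos 2. Output: "TTRTRTRYRTRTRY"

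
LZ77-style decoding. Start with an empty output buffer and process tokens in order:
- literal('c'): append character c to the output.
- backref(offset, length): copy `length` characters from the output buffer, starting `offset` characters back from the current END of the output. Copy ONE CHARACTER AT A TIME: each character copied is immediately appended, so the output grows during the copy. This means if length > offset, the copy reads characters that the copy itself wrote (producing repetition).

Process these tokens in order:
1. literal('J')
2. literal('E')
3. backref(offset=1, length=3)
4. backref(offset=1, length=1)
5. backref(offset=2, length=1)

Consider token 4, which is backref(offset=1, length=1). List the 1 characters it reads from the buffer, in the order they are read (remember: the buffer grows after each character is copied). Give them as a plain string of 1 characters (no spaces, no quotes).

Token 1: literal('J'). Output: "J"
Token 2: literal('E'). Output: "JE"
Token 3: backref(off=1, len=3) (overlapping!). Copied 'EEE' from pos 1. Output: "JEEEE"
Token 4: backref(off=1, len=1). Buffer before: "JEEEE" (len 5)
  byte 1: read out[4]='E', append. Buffer now: "JEEEEE"

Answer: E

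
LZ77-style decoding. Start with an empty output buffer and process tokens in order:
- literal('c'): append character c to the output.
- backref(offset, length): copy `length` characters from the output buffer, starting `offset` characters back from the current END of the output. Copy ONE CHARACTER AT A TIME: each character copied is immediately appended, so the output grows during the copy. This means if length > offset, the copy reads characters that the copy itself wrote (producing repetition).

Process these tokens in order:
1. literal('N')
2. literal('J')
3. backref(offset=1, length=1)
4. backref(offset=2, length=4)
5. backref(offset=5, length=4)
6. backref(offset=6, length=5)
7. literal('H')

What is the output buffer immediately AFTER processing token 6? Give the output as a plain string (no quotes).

Answer: NJJJJJJJJJJJJJJJ

Derivation:
Token 1: literal('N'). Output: "N"
Token 2: literal('J'). Output: "NJ"
Token 3: backref(off=1, len=1). Copied 'J' from pos 1. Output: "NJJ"
Token 4: backref(off=2, len=4) (overlapping!). Copied 'JJJJ' from pos 1. Output: "NJJJJJJ"
Token 5: backref(off=5, len=4). Copied 'JJJJ' from pos 2. Output: "NJJJJJJJJJJ"
Token 6: backref(off=6, len=5). Copied 'JJJJJ' from pos 5. Output: "NJJJJJJJJJJJJJJJ"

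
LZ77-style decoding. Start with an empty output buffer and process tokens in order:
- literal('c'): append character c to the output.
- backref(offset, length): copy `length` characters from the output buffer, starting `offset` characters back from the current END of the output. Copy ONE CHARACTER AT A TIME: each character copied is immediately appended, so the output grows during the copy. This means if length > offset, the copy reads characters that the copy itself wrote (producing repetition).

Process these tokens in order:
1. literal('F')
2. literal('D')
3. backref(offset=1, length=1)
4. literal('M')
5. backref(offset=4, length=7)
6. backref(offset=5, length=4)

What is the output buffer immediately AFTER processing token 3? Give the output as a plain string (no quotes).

Token 1: literal('F'). Output: "F"
Token 2: literal('D'). Output: "FD"
Token 3: backref(off=1, len=1). Copied 'D' from pos 1. Output: "FDD"

Answer: FDD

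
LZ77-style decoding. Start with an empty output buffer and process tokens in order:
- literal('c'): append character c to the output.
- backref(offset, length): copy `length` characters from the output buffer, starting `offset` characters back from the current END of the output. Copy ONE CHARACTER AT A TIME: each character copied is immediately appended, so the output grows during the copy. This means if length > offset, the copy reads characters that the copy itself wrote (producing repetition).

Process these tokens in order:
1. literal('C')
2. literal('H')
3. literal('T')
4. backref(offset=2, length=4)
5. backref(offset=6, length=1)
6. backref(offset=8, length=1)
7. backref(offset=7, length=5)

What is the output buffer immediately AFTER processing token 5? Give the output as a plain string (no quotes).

Answer: CHTHTHTH

Derivation:
Token 1: literal('C'). Output: "C"
Token 2: literal('H'). Output: "CH"
Token 3: literal('T'). Output: "CHT"
Token 4: backref(off=2, len=4) (overlapping!). Copied 'HTHT' from pos 1. Output: "CHTHTHT"
Token 5: backref(off=6, len=1). Copied 'H' from pos 1. Output: "CHTHTHTH"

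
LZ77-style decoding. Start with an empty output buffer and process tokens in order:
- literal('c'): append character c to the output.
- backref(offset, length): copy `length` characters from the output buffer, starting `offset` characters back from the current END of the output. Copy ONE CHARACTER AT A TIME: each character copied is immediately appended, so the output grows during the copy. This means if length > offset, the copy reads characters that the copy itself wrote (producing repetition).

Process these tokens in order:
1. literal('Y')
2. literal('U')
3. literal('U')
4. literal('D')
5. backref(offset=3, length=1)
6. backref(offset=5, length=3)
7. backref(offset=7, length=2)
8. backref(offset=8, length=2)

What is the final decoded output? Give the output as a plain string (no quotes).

Token 1: literal('Y'). Output: "Y"
Token 2: literal('U'). Output: "YU"
Token 3: literal('U'). Output: "YUU"
Token 4: literal('D'). Output: "YUUD"
Token 5: backref(off=3, len=1). Copied 'U' from pos 1. Output: "YUUDU"
Token 6: backref(off=5, len=3). Copied 'YUU' from pos 0. Output: "YUUDUYUU"
Token 7: backref(off=7, len=2). Copied 'UU' from pos 1. Output: "YUUDUYUUUU"
Token 8: backref(off=8, len=2). Copied 'UD' from pos 2. Output: "YUUDUYUUUUUD"

Answer: YUUDUYUUUUUD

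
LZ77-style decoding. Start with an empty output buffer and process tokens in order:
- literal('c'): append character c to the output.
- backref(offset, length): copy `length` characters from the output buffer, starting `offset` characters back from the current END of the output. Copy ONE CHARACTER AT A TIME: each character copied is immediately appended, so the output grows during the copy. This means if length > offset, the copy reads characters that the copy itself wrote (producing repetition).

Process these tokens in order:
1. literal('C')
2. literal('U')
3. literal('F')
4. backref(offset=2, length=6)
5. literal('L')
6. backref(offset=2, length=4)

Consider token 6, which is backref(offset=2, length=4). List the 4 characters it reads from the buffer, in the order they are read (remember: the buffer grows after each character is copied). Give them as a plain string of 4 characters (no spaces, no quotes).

Answer: FLFL

Derivation:
Token 1: literal('C'). Output: "C"
Token 2: literal('U'). Output: "CU"
Token 3: literal('F'). Output: "CUF"
Token 4: backref(off=2, len=6) (overlapping!). Copied 'UFUFUF' from pos 1. Output: "CUFUFUFUF"
Token 5: literal('L'). Output: "CUFUFUFUFL"
Token 6: backref(off=2, len=4). Buffer before: "CUFUFUFUFL" (len 10)
  byte 1: read out[8]='F', append. Buffer now: "CUFUFUFUFLF"
  byte 2: read out[9]='L', append. Buffer now: "CUFUFUFUFLFL"
  byte 3: read out[10]='F', append. Buffer now: "CUFUFUFUFLFLF"
  byte 4: read out[11]='L', append. Buffer now: "CUFUFUFUFLFLFL"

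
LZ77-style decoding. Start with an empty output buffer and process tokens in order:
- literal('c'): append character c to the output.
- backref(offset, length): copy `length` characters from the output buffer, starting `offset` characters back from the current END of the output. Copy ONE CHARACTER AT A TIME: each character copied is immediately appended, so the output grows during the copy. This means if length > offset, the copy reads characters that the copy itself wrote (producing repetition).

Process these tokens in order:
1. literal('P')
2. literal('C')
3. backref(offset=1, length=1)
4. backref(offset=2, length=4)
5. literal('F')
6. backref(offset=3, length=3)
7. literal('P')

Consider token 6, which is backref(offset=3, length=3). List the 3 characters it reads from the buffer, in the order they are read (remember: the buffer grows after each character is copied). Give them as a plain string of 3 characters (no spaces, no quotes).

Answer: CCF

Derivation:
Token 1: literal('P'). Output: "P"
Token 2: literal('C'). Output: "PC"
Token 3: backref(off=1, len=1). Copied 'C' from pos 1. Output: "PCC"
Token 4: backref(off=2, len=4) (overlapping!). Copied 'CCCC' from pos 1. Output: "PCCCCCC"
Token 5: literal('F'). Output: "PCCCCCCF"
Token 6: backref(off=3, len=3). Buffer before: "PCCCCCCF" (len 8)
  byte 1: read out[5]='C', append. Buffer now: "PCCCCCCFC"
  byte 2: read out[6]='C', append. Buffer now: "PCCCCCCFCC"
  byte 3: read out[7]='F', append. Buffer now: "PCCCCCCFCCF"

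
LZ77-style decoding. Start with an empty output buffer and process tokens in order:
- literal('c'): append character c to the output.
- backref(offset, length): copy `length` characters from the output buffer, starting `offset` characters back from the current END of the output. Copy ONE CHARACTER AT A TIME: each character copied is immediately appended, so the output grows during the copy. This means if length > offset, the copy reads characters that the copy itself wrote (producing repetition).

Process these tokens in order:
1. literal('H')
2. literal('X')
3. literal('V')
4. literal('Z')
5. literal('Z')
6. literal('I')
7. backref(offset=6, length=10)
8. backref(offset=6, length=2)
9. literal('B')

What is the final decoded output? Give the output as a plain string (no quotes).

Token 1: literal('H'). Output: "H"
Token 2: literal('X'). Output: "HX"
Token 3: literal('V'). Output: "HXV"
Token 4: literal('Z'). Output: "HXVZ"
Token 5: literal('Z'). Output: "HXVZZ"
Token 6: literal('I'). Output: "HXVZZI"
Token 7: backref(off=6, len=10) (overlapping!). Copied 'HXVZZIHXVZ' from pos 0. Output: "HXVZZIHXVZZIHXVZ"
Token 8: backref(off=6, len=2). Copied 'ZI' from pos 10. Output: "HXVZZIHXVZZIHXVZZI"
Token 9: literal('B'). Output: "HXVZZIHXVZZIHXVZZIB"

Answer: HXVZZIHXVZZIHXVZZIB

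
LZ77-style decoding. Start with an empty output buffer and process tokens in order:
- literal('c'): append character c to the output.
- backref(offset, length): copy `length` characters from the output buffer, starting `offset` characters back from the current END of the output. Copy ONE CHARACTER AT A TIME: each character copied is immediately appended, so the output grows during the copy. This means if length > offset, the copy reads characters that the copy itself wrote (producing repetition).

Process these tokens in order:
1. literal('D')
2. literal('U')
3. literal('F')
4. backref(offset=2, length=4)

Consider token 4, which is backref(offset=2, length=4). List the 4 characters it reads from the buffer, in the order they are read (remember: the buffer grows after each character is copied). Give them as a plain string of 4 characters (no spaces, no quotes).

Answer: UFUF

Derivation:
Token 1: literal('D'). Output: "D"
Token 2: literal('U'). Output: "DU"
Token 3: literal('F'). Output: "DUF"
Token 4: backref(off=2, len=4). Buffer before: "DUF" (len 3)
  byte 1: read out[1]='U', append. Buffer now: "DUFU"
  byte 2: read out[2]='F', append. Buffer now: "DUFUF"
  byte 3: read out[3]='U', append. Buffer now: "DUFUFU"
  byte 4: read out[4]='F', append. Buffer now: "DUFUFUF"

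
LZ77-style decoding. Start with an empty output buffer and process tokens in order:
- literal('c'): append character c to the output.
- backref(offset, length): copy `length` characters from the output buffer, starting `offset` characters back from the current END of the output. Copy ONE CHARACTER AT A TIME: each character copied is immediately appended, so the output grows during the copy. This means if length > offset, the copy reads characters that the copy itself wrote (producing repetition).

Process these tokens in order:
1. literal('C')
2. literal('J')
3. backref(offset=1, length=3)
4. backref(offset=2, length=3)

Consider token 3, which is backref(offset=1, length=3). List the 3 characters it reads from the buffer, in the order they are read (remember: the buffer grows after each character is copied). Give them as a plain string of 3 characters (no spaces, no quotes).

Answer: JJJ

Derivation:
Token 1: literal('C'). Output: "C"
Token 2: literal('J'). Output: "CJ"
Token 3: backref(off=1, len=3). Buffer before: "CJ" (len 2)
  byte 1: read out[1]='J', append. Buffer now: "CJJ"
  byte 2: read out[2]='J', append. Buffer now: "CJJJ"
  byte 3: read out[3]='J', append. Buffer now: "CJJJJ"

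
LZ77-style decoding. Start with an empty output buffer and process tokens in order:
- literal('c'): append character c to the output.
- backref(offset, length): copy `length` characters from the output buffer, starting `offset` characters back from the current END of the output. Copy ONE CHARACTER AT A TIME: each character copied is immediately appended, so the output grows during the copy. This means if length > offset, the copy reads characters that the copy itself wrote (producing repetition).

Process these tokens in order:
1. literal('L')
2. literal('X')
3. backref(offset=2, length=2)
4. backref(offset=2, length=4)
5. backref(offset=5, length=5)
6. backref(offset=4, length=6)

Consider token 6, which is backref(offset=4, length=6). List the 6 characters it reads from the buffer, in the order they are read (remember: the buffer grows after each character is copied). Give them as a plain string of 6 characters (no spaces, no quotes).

Token 1: literal('L'). Output: "L"
Token 2: literal('X'). Output: "LX"
Token 3: backref(off=2, len=2). Copied 'LX' from pos 0. Output: "LXLX"
Token 4: backref(off=2, len=4) (overlapping!). Copied 'LXLX' from pos 2. Output: "LXLXLXLX"
Token 5: backref(off=5, len=5). Copied 'XLXLX' from pos 3. Output: "LXLXLXLXXLXLX"
Token 6: backref(off=4, len=6). Buffer before: "LXLXLXLXXLXLX" (len 13)
  byte 1: read out[9]='L', append. Buffer now: "LXLXLXLXXLXLXL"
  byte 2: read out[10]='X', append. Buffer now: "LXLXLXLXXLXLXLX"
  byte 3: read out[11]='L', append. Buffer now: "LXLXLXLXXLXLXLXL"
  byte 4: read out[12]='X', append. Buffer now: "LXLXLXLXXLXLXLXLX"
  byte 5: read out[13]='L', append. Buffer now: "LXLXLXLXXLXLXLXLXL"
  byte 6: read out[14]='X', append. Buffer now: "LXLXLXLXXLXLXLXLXLX"

Answer: LXLXLX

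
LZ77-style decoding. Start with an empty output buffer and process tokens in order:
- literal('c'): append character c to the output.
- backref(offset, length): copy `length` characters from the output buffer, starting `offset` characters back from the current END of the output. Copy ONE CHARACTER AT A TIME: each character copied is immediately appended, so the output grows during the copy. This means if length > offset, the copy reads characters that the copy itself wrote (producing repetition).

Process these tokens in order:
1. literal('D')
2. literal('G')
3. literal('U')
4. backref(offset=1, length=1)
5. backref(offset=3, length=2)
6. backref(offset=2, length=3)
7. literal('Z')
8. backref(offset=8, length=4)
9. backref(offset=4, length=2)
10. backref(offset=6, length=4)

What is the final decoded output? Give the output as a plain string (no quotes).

Answer: DGUUGUGUGZUUGUUUUUGU

Derivation:
Token 1: literal('D'). Output: "D"
Token 2: literal('G'). Output: "DG"
Token 3: literal('U'). Output: "DGU"
Token 4: backref(off=1, len=1). Copied 'U' from pos 2. Output: "DGUU"
Token 5: backref(off=3, len=2). Copied 'GU' from pos 1. Output: "DGUUGU"
Token 6: backref(off=2, len=3) (overlapping!). Copied 'GUG' from pos 4. Output: "DGUUGUGUG"
Token 7: literal('Z'). Output: "DGUUGUGUGZ"
Token 8: backref(off=8, len=4). Copied 'UUGU' from pos 2. Output: "DGUUGUGUGZUUGU"
Token 9: backref(off=4, len=2). Copied 'UU' from pos 10. Output: "DGUUGUGUGZUUGUUU"
Token 10: backref(off=6, len=4). Copied 'UUGU' from pos 10. Output: "DGUUGUGUGZUUGUUUUUGU"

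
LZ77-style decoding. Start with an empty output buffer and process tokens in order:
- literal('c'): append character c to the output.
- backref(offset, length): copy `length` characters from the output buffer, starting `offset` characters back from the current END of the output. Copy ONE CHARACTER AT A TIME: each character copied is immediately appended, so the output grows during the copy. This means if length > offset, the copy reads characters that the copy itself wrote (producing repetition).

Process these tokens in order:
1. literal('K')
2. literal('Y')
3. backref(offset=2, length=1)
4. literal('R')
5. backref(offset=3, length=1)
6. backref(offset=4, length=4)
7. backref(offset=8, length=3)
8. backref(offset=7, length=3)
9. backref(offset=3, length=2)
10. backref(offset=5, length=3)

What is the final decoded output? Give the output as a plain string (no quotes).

Answer: KYKRYYKRYYKRYKRYKYKR

Derivation:
Token 1: literal('K'). Output: "K"
Token 2: literal('Y'). Output: "KY"
Token 3: backref(off=2, len=1). Copied 'K' from pos 0. Output: "KYK"
Token 4: literal('R'). Output: "KYKR"
Token 5: backref(off=3, len=1). Copied 'Y' from pos 1. Output: "KYKRY"
Token 6: backref(off=4, len=4). Copied 'YKRY' from pos 1. Output: "KYKRYYKRY"
Token 7: backref(off=8, len=3). Copied 'YKR' from pos 1. Output: "KYKRYYKRYYKR"
Token 8: backref(off=7, len=3). Copied 'YKR' from pos 5. Output: "KYKRYYKRYYKRYKR"
Token 9: backref(off=3, len=2). Copied 'YK' from pos 12. Output: "KYKRYYKRYYKRYKRYK"
Token 10: backref(off=5, len=3). Copied 'YKR' from pos 12. Output: "KYKRYYKRYYKRYKRYKYKR"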